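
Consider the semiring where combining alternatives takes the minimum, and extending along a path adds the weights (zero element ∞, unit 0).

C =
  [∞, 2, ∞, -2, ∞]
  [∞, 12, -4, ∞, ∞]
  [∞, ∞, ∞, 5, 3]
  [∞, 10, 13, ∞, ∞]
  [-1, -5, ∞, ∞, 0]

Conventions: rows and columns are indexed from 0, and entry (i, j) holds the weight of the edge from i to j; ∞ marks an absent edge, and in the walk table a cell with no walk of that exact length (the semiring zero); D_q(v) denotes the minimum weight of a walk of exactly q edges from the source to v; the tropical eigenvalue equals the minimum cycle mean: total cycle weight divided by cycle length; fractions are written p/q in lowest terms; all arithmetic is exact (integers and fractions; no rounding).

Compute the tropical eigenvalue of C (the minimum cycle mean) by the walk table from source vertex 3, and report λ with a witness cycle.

q=0: [∞, ∞, ∞, 0, ∞]
q=1: [∞, 10, 13, ∞, ∞]
q=2: [∞, 22, 6, 18, 16]
q=3: [15, 11, 18, 11, 9]
q=4: [8, 4, 7, 13, 9]
q=5: [8, 4, 0, 6, 9]
Optimal cycle mean attained by: cycle 1->2->4->1, total (-4) + 3 + (-5), length 3.
Answer: λ = -2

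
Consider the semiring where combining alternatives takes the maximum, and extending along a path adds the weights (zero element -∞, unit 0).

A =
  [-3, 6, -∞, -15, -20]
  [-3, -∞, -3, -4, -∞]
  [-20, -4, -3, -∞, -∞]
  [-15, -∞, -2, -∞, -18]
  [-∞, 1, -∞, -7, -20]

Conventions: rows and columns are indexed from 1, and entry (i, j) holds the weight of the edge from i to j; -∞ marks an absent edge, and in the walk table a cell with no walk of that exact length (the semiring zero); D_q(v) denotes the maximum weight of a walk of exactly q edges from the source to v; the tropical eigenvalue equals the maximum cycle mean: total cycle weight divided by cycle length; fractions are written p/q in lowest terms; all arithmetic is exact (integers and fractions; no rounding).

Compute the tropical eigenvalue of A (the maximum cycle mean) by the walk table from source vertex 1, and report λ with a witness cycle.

q=0: [0, -∞, -∞, -∞, -∞]
q=1: [-3, 6, -∞, -15, -20]
q=2: [3, 3, 3, 2, -23]
q=3: [0, 9, 0, -1, -16]
q=4: [6, 6, 6, 5, -19]
q=5: [3, 12, 3, 2, -13]
Optimal cycle mean attained by: cycle 1->2->1, total 6 + (-3), length 2.
Answer: λ = 3/2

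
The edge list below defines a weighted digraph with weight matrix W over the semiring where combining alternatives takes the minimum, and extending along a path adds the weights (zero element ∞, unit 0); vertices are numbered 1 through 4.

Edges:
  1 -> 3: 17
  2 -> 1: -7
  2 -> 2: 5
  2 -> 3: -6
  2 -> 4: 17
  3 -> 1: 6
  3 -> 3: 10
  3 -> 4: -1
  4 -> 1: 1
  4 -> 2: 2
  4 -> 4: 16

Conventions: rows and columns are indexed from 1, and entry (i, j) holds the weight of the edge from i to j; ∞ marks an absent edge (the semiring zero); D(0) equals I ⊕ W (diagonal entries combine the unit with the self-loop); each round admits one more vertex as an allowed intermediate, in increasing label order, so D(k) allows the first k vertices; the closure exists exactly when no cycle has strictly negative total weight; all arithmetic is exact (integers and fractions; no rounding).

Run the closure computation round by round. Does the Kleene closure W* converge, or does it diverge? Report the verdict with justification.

D(0):
  [0, ∞, 17, ∞]
  [-7, 0, -6, 17]
  [6, ∞, 0, -1]
  [1, 2, ∞, 0]
D(1):
  [0, ∞, 17, ∞]
  [-7, 0, -6, 17]
  [6, ∞, 0, -1]
  [1, 2, 18, 0]
D(2):
  [0, ∞, 17, ∞]
  [-7, 0, -6, 17]
  [6, ∞, 0, -1]
  [-5, 2, -4, 0]
Detection: at round 3, diagonal entry (4, 4) turns strictly negative.
Key observation: the cycle 4->2->3->4 has total weight 2 + (-6) + (-1), which is strictly negative.
Answer: DIVERGES — negative cycle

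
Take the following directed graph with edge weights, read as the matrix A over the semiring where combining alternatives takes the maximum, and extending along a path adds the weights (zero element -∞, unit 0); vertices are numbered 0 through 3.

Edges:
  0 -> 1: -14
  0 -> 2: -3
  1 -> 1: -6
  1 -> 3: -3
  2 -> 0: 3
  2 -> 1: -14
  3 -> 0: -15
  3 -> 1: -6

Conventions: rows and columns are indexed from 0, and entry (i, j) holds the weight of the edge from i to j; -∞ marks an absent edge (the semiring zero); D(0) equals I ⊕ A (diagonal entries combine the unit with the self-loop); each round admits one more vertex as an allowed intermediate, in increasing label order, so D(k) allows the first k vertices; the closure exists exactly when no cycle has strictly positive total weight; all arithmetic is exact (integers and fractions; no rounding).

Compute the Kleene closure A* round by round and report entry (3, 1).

D(0):
  [0, -14, -3, -∞]
  [-∞, 0, -∞, -3]
  [3, -14, 0, -∞]
  [-15, -6, -∞, 0]
D(1):
  [0, -14, -3, -∞]
  [-∞, 0, -∞, -3]
  [3, -11, 0, -∞]
  [-15, -6, -18, 0]
D(2):
  [0, -14, -3, -17]
  [-∞, 0, -∞, -3]
  [3, -11, 0, -14]
  [-15, -6, -18, 0]
D(3):
  [0, -14, -3, -17]
  [-∞, 0, -∞, -3]
  [3, -11, 0, -14]
  [-15, -6, -18, 0]
D(4):
  [0, -14, -3, -17]
  [-18, 0, -21, -3]
  [3, -11, 0, -14]
  [-15, -6, -18, 0]
Answer: A*[3][1] = -6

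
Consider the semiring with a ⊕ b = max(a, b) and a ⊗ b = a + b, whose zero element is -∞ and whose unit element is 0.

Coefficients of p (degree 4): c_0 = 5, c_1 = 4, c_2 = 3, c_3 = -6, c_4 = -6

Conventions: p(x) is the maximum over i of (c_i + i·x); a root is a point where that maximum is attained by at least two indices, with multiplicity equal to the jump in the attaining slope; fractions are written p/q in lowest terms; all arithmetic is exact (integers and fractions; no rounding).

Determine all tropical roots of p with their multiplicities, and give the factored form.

hull edge (i=0, c=5) to (i=2, c=3): slope -1, span 2
hull edge (i=2, c=3) to (i=4, c=-6): slope -9/2, span 2
Factored form: p(x) = -6 ⊗ (x ⊕ 1) ⊗ (x ⊕ 1) ⊗ (x ⊕ 9/2) ⊗ (x ⊕ 9/2)
Answer: roots = 1 (mult 2), 9/2 (mult 2)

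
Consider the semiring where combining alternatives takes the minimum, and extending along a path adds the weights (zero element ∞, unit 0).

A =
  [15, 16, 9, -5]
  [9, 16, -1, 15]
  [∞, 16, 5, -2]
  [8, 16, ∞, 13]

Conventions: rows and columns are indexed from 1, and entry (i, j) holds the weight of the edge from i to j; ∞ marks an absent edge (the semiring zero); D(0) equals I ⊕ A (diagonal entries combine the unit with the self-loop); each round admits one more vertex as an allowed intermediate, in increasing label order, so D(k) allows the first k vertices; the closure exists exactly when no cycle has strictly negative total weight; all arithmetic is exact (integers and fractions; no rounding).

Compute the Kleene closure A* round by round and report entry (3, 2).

D(0):
  [0, 16, 9, -5]
  [9, 0, -1, 15]
  [∞, 16, 0, -2]
  [8, 16, ∞, 0]
D(1):
  [0, 16, 9, -5]
  [9, 0, -1, 4]
  [∞, 16, 0, -2]
  [8, 16, 17, 0]
D(2):
  [0, 16, 9, -5]
  [9, 0, -1, 4]
  [25, 16, 0, -2]
  [8, 16, 15, 0]
D(3):
  [0, 16, 9, -5]
  [9, 0, -1, -3]
  [25, 16, 0, -2]
  [8, 16, 15, 0]
D(4):
  [0, 11, 9, -5]
  [5, 0, -1, -3]
  [6, 14, 0, -2]
  [8, 16, 15, 0]
Answer: A*[3][2] = 14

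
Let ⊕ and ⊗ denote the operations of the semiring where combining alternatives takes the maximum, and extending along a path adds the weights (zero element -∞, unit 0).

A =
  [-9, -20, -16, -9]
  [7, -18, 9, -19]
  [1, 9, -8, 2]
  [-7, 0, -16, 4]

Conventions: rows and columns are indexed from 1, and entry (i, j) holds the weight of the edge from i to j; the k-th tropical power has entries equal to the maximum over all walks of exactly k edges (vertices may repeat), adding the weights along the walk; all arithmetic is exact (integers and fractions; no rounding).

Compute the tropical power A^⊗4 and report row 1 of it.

A^⊗2:
  [-13, -7, -11, -5]
  [10, 18, 1, 11]
  [16, 2, 18, 6]
  [7, 4, 9, 8]
A^⊗3:
  [0, -2, 2, -1]
  [25, 11, 27, 15]
  [19, 27, 11, 20]
  [11, 18, 13, 12]
A^⊗4:
  [5, 11, 7, 4]
  [28, 36, 20, 29]
  [34, 20, 36, 24]
  [25, 22, 27, 16]
Answer: row 1 of A^⊗4 = [5, 11, 7, 4]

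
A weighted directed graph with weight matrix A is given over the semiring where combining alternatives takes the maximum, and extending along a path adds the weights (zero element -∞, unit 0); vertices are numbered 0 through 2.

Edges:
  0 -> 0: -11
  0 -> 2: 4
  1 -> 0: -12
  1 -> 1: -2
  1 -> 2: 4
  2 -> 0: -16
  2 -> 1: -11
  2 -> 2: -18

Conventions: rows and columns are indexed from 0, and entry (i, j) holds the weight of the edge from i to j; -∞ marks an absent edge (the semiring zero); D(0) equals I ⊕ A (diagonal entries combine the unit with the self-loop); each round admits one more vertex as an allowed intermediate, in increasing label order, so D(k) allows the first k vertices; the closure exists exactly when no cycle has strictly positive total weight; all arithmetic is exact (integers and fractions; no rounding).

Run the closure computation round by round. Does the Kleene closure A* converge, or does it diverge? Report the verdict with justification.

D(0):
  [0, -∞, 4]
  [-12, 0, 4]
  [-16, -11, 0]
D(1):
  [0, -∞, 4]
  [-12, 0, 4]
  [-16, -11, 0]
D(2):
  [0, -∞, 4]
  [-12, 0, 4]
  [-16, -11, 0]
D(3):
  [0, -7, 4]
  [-12, 0, 4]
  [-16, -11, 0]
Key observation: every diagonal entry stays at the unit through all rounds, so no improving cycle exists.
Answer: CONVERGES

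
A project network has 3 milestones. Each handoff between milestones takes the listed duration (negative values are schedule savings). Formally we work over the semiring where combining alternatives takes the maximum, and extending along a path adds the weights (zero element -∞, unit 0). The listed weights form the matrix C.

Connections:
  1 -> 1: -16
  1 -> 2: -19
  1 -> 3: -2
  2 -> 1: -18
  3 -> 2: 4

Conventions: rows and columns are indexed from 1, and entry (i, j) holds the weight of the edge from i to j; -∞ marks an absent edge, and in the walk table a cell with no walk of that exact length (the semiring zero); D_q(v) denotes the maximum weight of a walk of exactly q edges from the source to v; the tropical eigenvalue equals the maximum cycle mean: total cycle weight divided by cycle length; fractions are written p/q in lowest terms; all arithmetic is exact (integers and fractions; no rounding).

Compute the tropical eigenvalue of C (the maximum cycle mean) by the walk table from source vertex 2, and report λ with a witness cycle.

q=0: [-∞, 0, -∞]
q=1: [-18, -∞, -∞]
q=2: [-34, -37, -20]
q=3: [-50, -16, -36]
Optimal cycle mean attained by: cycle 1->3->2->1, total (-2) + 4 + (-18), length 3.
Answer: λ = -16/3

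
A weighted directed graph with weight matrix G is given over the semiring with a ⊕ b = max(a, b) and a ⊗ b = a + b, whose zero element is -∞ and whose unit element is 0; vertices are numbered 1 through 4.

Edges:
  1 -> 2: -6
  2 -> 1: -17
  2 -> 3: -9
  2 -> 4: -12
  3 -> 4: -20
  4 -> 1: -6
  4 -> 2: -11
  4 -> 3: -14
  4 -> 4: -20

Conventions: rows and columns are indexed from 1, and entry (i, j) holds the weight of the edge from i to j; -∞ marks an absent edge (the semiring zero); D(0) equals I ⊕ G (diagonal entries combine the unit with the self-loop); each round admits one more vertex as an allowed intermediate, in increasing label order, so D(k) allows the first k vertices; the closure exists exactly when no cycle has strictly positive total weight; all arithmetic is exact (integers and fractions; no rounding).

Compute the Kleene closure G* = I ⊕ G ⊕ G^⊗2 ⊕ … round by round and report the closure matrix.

D(0):
  [0, -6, -∞, -∞]
  [-17, 0, -9, -12]
  [-∞, -∞, 0, -20]
  [-6, -11, -14, 0]
D(1):
  [0, -6, -∞, -∞]
  [-17, 0, -9, -12]
  [-∞, -∞, 0, -20]
  [-6, -11, -14, 0]
D(2):
  [0, -6, -15, -18]
  [-17, 0, -9, -12]
  [-∞, -∞, 0, -20]
  [-6, -11, -14, 0]
D(3):
  [0, -6, -15, -18]
  [-17, 0, -9, -12]
  [-∞, -∞, 0, -20]
  [-6, -11, -14, 0]
D(4):
  [0, -6, -15, -18]
  [-17, 0, -9, -12]
  [-26, -31, 0, -20]
  [-6, -11, -14, 0]
Answer: G* = [[0, -6, -15, -18], [-17, 0, -9, -12], [-26, -31, 0, -20], [-6, -11, -14, 0]]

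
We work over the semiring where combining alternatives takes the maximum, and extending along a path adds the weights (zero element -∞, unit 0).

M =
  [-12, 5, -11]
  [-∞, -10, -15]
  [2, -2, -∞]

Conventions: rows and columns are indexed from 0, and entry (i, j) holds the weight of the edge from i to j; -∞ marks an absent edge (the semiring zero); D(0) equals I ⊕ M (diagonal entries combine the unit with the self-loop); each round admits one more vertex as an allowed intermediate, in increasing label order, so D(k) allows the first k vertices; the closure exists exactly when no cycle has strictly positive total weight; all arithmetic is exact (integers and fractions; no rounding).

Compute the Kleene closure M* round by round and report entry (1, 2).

D(0):
  [0, 5, -11]
  [-∞, 0, -15]
  [2, -2, 0]
D(1):
  [0, 5, -11]
  [-∞, 0, -15]
  [2, 7, 0]
D(2):
  [0, 5, -10]
  [-∞, 0, -15]
  [2, 7, 0]
D(3):
  [0, 5, -10]
  [-13, 0, -15]
  [2, 7, 0]
Answer: M*[1][2] = -15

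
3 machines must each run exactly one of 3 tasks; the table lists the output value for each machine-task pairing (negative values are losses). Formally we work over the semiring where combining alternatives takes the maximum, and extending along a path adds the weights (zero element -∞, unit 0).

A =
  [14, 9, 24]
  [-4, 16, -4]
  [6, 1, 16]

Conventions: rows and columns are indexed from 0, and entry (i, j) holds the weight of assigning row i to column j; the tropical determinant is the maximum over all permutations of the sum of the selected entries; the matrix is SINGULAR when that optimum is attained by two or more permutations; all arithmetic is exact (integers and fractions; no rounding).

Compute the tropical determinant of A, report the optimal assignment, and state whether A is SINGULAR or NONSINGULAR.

σ = (0, 1, 2): 14 + 16 + 16 = 46
σ = (0, 2, 1): 14 + (-4) + 1 = 11
σ = (1, 0, 2): 9 + (-4) + 16 = 21
σ = (1, 2, 0): 9 + (-4) + 6 = 11
σ = (2, 0, 1): 24 + (-4) + 1 = 21
σ = (2, 1, 0): 24 + 16 + 6 = 46
Optimal value attained by: σ = (0, 1, 2).
Answer: det⊕(A) = 46; verdict: SINGULAR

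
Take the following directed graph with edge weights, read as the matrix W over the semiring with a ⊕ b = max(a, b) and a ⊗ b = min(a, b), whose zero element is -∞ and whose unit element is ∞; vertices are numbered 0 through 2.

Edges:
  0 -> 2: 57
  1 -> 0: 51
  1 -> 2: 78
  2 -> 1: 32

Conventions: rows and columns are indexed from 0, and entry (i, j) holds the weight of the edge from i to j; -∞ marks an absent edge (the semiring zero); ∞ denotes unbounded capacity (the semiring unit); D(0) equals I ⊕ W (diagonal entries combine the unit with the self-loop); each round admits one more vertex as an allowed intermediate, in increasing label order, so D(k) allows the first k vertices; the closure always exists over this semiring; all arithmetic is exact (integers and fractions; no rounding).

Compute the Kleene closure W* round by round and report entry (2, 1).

D(0):
  [∞, -∞, 57]
  [51, ∞, 78]
  [-∞, 32, ∞]
D(1):
  [∞, -∞, 57]
  [51, ∞, 78]
  [-∞, 32, ∞]
D(2):
  [∞, -∞, 57]
  [51, ∞, 78]
  [32, 32, ∞]
D(3):
  [∞, 32, 57]
  [51, ∞, 78]
  [32, 32, ∞]
Answer: W*[2][1] = 32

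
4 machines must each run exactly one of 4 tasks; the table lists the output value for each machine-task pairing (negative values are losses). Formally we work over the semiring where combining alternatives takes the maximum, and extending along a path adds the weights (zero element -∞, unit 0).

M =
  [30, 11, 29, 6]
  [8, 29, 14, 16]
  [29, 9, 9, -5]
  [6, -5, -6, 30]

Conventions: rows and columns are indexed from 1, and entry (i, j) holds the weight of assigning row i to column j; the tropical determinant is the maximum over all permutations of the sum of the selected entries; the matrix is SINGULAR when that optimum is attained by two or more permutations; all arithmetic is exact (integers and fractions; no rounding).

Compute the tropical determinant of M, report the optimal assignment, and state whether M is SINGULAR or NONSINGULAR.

σ = (1, 2, 3, 4): 30 + 29 + 9 + 30 = 98
σ = (1, 2, 4, 3): 30 + 29 + (-5) + (-6) = 48
σ = (1, 3, 2, 4): 30 + 14 + 9 + 30 = 83
σ = (1, 3, 4, 2): 30 + 14 + (-5) + (-5) = 34
σ = (1, 4, 2, 3): 30 + 16 + 9 + (-6) = 49
σ = (1, 4, 3, 2): 30 + 16 + 9 + (-5) = 50
σ = (2, 1, 3, 4): 11 + 8 + 9 + 30 = 58
σ = (2, 1, 4, 3): 11 + 8 + (-5) + (-6) = 8
σ = (2, 3, 1, 4): 11 + 14 + 29 + 30 = 84
σ = (2, 3, 4, 1): 11 + 14 + (-5) + 6 = 26
σ = (2, 4, 1, 3): 11 + 16 + 29 + (-6) = 50
σ = (2, 4, 3, 1): 11 + 16 + 9 + 6 = 42
σ = (3, 1, 2, 4): 29 + 8 + 9 + 30 = 76
σ = (3, 1, 4, 2): 29 + 8 + (-5) + (-5) = 27
σ = (3, 2, 1, 4): 29 + 29 + 29 + 30 = 117
σ = (3, 2, 4, 1): 29 + 29 + (-5) + 6 = 59
σ = (3, 4, 1, 2): 29 + 16 + 29 + (-5) = 69
σ = (3, 4, 2, 1): 29 + 16 + 9 + 6 = 60
σ = (4, 1, 2, 3): 6 + 8 + 9 + (-6) = 17
σ = (4, 1, 3, 2): 6 + 8 + 9 + (-5) = 18
σ = (4, 2, 1, 3): 6 + 29 + 29 + (-6) = 58
σ = (4, 2, 3, 1): 6 + 29 + 9 + 6 = 50
σ = (4, 3, 1, 2): 6 + 14 + 29 + (-5) = 44
σ = (4, 3, 2, 1): 6 + 14 + 9 + 6 = 35
Optimal value attained by: σ = (3, 2, 1, 4).
Answer: det⊕(M) = 117; verdict: NONSINGULAR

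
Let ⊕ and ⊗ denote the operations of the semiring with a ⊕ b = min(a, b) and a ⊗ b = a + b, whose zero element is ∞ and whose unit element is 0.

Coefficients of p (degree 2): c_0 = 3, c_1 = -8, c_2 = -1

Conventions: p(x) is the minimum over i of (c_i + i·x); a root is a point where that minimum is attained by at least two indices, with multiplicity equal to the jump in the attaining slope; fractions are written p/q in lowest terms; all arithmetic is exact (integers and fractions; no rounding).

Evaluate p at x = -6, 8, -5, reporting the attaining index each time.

p(-6) = min(3+0·(-6)=3, -8+1·(-6)=-14, -1+2·(-6)=-13) = -14 (attained by i=1)
p(8) = min(3+0·8=3, -8+1·8=0, -1+2·8=15) = 0 (attained by i=1)
p(-5) = min(3+0·(-5)=3, -8+1·(-5)=-13, -1+2·(-5)=-11) = -13 (attained by i=1)
Answer: p(-6) = -14; p(8) = 0; p(-5) = -13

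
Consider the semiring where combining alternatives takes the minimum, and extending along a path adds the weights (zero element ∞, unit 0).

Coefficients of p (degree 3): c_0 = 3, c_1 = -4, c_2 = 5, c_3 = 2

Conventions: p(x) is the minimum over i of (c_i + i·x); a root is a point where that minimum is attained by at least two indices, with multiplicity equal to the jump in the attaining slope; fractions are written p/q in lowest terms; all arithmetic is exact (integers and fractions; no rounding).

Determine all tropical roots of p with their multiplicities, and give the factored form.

hull edge (i=0, c=3) to (i=1, c=-4): slope -7, span 1
hull edge (i=1, c=-4) to (i=3, c=2): slope 3, span 2
Factored form: p(x) = 2 ⊗ (x ⊕ (-3)) ⊗ (x ⊕ (-3)) ⊗ (x ⊕ 7)
Answer: roots = -3 (mult 2), 7 (mult 1)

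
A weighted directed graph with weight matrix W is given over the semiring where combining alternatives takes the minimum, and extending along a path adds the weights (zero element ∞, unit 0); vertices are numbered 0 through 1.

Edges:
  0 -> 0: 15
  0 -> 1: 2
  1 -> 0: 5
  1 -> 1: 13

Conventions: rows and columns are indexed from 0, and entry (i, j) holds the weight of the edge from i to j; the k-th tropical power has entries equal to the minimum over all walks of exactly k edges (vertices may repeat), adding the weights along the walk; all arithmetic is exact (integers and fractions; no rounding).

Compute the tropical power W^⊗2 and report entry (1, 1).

W^⊗2:
  [7, 15]
  [18, 7]
Key observation: the optimum is the walk 1->0->1, with weight 5 + 2 = 7.
Optimal value attained by: walk 1->0->1.
Answer: (W^⊗2)[1][1] = 7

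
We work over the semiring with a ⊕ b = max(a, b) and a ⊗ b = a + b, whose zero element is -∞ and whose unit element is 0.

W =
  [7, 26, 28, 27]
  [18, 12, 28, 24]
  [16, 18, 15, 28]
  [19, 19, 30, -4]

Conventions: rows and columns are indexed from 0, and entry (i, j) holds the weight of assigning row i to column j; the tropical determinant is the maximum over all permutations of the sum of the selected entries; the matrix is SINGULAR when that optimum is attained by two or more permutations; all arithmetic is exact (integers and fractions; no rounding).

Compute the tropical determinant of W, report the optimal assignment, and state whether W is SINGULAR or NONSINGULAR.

σ = (0, 1, 2, 3): 7 + 12 + 15 + (-4) = 30
σ = (0, 1, 3, 2): 7 + 12 + 28 + 30 = 77
σ = (0, 2, 1, 3): 7 + 28 + 18 + (-4) = 49
σ = (0, 2, 3, 1): 7 + 28 + 28 + 19 = 82
σ = (0, 3, 1, 2): 7 + 24 + 18 + 30 = 79
σ = (0, 3, 2, 1): 7 + 24 + 15 + 19 = 65
σ = (1, 0, 2, 3): 26 + 18 + 15 + (-4) = 55
σ = (1, 0, 3, 2): 26 + 18 + 28 + 30 = 102
σ = (1, 2, 0, 3): 26 + 28 + 16 + (-4) = 66
σ = (1, 2, 3, 0): 26 + 28 + 28 + 19 = 101
σ = (1, 3, 0, 2): 26 + 24 + 16 + 30 = 96
σ = (1, 3, 2, 0): 26 + 24 + 15 + 19 = 84
σ = (2, 0, 1, 3): 28 + 18 + 18 + (-4) = 60
σ = (2, 0, 3, 1): 28 + 18 + 28 + 19 = 93
σ = (2, 1, 0, 3): 28 + 12 + 16 + (-4) = 52
σ = (2, 1, 3, 0): 28 + 12 + 28 + 19 = 87
σ = (2, 3, 0, 1): 28 + 24 + 16 + 19 = 87
σ = (2, 3, 1, 0): 28 + 24 + 18 + 19 = 89
σ = (3, 0, 1, 2): 27 + 18 + 18 + 30 = 93
σ = (3, 0, 2, 1): 27 + 18 + 15 + 19 = 79
σ = (3, 1, 0, 2): 27 + 12 + 16 + 30 = 85
σ = (3, 1, 2, 0): 27 + 12 + 15 + 19 = 73
σ = (3, 2, 0, 1): 27 + 28 + 16 + 19 = 90
σ = (3, 2, 1, 0): 27 + 28 + 18 + 19 = 92
Optimal value attained by: σ = (1, 0, 3, 2).
Answer: det⊕(W) = 102; verdict: NONSINGULAR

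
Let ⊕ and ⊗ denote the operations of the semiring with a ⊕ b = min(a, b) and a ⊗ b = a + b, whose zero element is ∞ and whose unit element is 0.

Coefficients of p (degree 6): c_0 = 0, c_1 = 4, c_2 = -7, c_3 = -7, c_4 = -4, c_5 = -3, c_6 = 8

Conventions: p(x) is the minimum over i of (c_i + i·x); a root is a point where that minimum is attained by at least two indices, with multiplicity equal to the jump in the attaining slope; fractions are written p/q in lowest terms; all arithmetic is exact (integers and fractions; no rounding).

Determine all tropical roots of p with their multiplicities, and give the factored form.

hull edge (i=0, c=0) to (i=2, c=-7): slope -7/2, span 2
hull edge (i=2, c=-7) to (i=3, c=-7): slope 0, span 1
hull edge (i=3, c=-7) to (i=5, c=-3): slope 2, span 2
hull edge (i=5, c=-3) to (i=6, c=8): slope 11, span 1
Factored form: p(x) = 8 ⊗ (x ⊕ (-11)) ⊗ (x ⊕ (-2)) ⊗ (x ⊕ (-2)) ⊗ (x ⊕ 0) ⊗ (x ⊕ 7/2) ⊗ (x ⊕ 7/2)
Answer: roots = -11 (mult 1), -2 (mult 2), 0 (mult 1), 7/2 (mult 2)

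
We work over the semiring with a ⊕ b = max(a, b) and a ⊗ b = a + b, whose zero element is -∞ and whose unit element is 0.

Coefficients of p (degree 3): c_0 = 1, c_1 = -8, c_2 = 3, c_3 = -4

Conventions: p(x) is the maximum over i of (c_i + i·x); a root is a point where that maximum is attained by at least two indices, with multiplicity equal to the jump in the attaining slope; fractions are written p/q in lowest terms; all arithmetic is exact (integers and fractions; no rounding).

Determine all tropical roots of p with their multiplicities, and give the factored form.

hull edge (i=0, c=1) to (i=2, c=3): slope 1, span 2
hull edge (i=2, c=3) to (i=3, c=-4): slope -7, span 1
Factored form: p(x) = -4 ⊗ (x ⊕ (-1)) ⊗ (x ⊕ (-1)) ⊗ (x ⊕ 7)
Answer: roots = -1 (mult 2), 7 (mult 1)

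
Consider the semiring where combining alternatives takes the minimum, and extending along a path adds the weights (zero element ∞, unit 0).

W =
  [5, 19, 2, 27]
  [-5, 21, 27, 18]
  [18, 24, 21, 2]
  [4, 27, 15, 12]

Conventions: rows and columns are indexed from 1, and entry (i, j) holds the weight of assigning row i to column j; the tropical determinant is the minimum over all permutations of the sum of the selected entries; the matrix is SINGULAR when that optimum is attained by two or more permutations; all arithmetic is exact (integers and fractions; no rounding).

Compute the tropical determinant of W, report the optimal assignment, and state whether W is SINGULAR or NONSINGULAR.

σ = (1, 2, 3, 4): 5 + 21 + 21 + 12 = 59
σ = (1, 2, 4, 3): 5 + 21 + 2 + 15 = 43
σ = (1, 3, 2, 4): 5 + 27 + 24 + 12 = 68
σ = (1, 3, 4, 2): 5 + 27 + 2 + 27 = 61
σ = (1, 4, 2, 3): 5 + 18 + 24 + 15 = 62
σ = (1, 4, 3, 2): 5 + 18 + 21 + 27 = 71
σ = (2, 1, 3, 4): 19 + (-5) + 21 + 12 = 47
σ = (2, 1, 4, 3): 19 + (-5) + 2 + 15 = 31
σ = (2, 3, 1, 4): 19 + 27 + 18 + 12 = 76
σ = (2, 3, 4, 1): 19 + 27 + 2 + 4 = 52
σ = (2, 4, 1, 3): 19 + 18 + 18 + 15 = 70
σ = (2, 4, 3, 1): 19 + 18 + 21 + 4 = 62
σ = (3, 1, 2, 4): 2 + (-5) + 24 + 12 = 33
σ = (3, 1, 4, 2): 2 + (-5) + 2 + 27 = 26
σ = (3, 2, 1, 4): 2 + 21 + 18 + 12 = 53
σ = (3, 2, 4, 1): 2 + 21 + 2 + 4 = 29
σ = (3, 4, 1, 2): 2 + 18 + 18 + 27 = 65
σ = (3, 4, 2, 1): 2 + 18 + 24 + 4 = 48
σ = (4, 1, 2, 3): 27 + (-5) + 24 + 15 = 61
σ = (4, 1, 3, 2): 27 + (-5) + 21 + 27 = 70
σ = (4, 2, 1, 3): 27 + 21 + 18 + 15 = 81
σ = (4, 2, 3, 1): 27 + 21 + 21 + 4 = 73
σ = (4, 3, 1, 2): 27 + 27 + 18 + 27 = 99
σ = (4, 3, 2, 1): 27 + 27 + 24 + 4 = 82
Optimal value attained by: σ = (3, 1, 4, 2).
Answer: det⊕(W) = 26; verdict: NONSINGULAR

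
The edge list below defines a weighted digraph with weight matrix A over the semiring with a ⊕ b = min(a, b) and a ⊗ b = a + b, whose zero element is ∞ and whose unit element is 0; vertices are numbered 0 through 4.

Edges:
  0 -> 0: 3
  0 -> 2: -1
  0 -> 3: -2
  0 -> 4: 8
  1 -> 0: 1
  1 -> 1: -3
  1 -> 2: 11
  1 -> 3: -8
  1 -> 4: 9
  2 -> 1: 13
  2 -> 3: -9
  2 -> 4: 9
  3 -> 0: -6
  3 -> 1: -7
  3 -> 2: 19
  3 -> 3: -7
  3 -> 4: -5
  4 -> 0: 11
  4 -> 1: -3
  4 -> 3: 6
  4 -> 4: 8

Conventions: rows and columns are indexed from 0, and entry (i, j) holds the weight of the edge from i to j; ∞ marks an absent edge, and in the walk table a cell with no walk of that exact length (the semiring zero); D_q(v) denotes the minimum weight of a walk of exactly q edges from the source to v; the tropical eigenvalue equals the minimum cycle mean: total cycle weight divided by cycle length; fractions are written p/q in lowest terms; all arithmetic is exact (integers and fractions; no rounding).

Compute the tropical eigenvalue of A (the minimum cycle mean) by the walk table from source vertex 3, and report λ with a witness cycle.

q=0: [∞, ∞, ∞, 0, ∞]
q=1: [-6, -7, 19, -7, -5]
q=2: [-13, -14, -7, -15, -12]
q=3: [-21, -22, -14, -22, -20]
q=4: [-28, -29, -22, -30, -27]
q=5: [-36, -37, -29, -37, -35]
Optimal cycle mean attained by: cycle 1->3->1, total (-8) + (-7), length 2.
Answer: λ = -15/2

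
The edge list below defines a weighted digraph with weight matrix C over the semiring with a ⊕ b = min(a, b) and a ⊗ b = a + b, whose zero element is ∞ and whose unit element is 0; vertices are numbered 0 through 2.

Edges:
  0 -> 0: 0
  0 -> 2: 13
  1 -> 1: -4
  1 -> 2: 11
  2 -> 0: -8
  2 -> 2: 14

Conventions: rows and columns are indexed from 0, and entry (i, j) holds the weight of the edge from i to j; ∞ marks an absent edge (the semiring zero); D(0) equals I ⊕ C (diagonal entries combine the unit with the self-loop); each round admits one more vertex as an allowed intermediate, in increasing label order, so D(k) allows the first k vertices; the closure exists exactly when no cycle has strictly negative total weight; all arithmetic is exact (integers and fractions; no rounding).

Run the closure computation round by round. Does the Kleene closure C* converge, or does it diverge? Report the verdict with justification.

Detection: at round 0, diagonal entry (1, 1) turns strictly negative.
Key observation: the cycle 1->1 has total weight (-4), which is strictly negative.
Answer: DIVERGES — negative cycle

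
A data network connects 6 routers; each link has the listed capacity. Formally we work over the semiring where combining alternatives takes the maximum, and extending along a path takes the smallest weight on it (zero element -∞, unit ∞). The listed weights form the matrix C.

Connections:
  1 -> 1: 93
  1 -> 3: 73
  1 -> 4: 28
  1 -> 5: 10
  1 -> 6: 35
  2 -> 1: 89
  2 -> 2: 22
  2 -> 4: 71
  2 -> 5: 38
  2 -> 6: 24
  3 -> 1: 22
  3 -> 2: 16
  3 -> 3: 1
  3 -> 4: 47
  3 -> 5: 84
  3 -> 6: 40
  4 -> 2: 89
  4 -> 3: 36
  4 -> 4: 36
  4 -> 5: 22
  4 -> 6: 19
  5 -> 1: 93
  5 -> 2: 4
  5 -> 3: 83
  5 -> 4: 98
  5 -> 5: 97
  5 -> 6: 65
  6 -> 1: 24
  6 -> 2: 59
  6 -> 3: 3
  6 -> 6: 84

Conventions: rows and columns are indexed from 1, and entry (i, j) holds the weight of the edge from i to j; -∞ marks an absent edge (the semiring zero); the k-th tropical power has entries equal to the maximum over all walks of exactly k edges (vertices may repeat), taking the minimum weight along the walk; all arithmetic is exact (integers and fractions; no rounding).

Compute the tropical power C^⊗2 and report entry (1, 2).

C^⊗2:
  [93, 35, 73, 47, 73, 40]
  [89, 71, 73, 38, 38, 38]
  [84, 47, 83, 84, 84, 65]
  [89, 36, 36, 71, 38, 36]
  [93, 89, 83, 97, 97, 65]
  [59, 59, 24, 59, 38, 84]
Key observation: the optimum is the walk 1->6->2, with weight 35 min 59 = 35.
Optimal value attained by: walk 1->6->2.
Answer: (C^⊗2)[1][2] = 35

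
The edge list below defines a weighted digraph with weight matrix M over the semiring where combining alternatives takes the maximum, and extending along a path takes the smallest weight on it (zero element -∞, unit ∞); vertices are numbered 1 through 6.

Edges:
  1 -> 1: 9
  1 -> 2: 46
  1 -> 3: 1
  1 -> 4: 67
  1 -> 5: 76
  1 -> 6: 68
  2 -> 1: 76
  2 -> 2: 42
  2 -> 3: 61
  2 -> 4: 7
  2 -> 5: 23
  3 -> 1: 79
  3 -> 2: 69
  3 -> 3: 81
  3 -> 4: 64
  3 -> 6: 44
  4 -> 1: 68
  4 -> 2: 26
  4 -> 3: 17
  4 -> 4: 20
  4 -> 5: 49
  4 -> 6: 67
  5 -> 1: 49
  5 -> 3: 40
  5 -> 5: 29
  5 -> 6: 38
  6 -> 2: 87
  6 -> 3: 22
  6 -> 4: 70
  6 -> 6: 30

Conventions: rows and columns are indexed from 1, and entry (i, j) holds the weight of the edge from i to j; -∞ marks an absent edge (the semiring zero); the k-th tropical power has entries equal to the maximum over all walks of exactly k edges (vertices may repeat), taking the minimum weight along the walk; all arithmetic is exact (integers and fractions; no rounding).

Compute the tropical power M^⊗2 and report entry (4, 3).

M^⊗2:
  [67, 68, 46, 68, 49, 67]
  [61, 61, 61, 67, 76, 68]
  [79, 69, 81, 67, 76, 68]
  [49, 67, 40, 67, 68, 68]
  [40, 46, 40, 49, 49, 49]
  [76, 42, 61, 30, 49, 67]
Key observation: the optimum is the walk 4->5->3, with weight 49 min 40 = 40.
Optimal value attained by: walk 4->5->3.
Answer: (M^⊗2)[4][3] = 40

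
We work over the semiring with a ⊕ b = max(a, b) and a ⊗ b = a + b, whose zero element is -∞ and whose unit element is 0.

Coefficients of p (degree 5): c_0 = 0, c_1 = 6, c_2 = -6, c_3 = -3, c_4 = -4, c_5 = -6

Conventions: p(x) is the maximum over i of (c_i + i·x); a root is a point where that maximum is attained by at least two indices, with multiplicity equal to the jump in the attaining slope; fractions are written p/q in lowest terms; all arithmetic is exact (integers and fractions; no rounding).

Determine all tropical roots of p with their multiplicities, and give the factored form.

hull edge (i=0, c=0) to (i=1, c=6): slope 6, span 1
hull edge (i=1, c=6) to (i=5, c=-6): slope -3, span 4
Factored form: p(x) = -6 ⊗ (x ⊕ (-6)) ⊗ (x ⊕ 3) ⊗ (x ⊕ 3) ⊗ (x ⊕ 3) ⊗ (x ⊕ 3)
Answer: roots = -6 (mult 1), 3 (mult 4)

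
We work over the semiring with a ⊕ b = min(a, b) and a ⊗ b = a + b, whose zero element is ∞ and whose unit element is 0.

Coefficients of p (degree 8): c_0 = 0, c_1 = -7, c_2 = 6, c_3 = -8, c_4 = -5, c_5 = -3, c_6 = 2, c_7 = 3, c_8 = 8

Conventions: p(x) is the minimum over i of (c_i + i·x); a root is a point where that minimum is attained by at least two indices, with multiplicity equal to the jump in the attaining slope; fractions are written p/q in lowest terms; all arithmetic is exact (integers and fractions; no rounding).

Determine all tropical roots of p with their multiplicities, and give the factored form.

hull edge (i=0, c=0) to (i=1, c=-7): slope -7, span 1
hull edge (i=1, c=-7) to (i=3, c=-8): slope -1/2, span 2
hull edge (i=3, c=-8) to (i=5, c=-3): slope 5/2, span 2
hull edge (i=5, c=-3) to (i=7, c=3): slope 3, span 2
hull edge (i=7, c=3) to (i=8, c=8): slope 5, span 1
Factored form: p(x) = 8 ⊗ (x ⊕ (-5)) ⊗ (x ⊕ (-3)) ⊗ (x ⊕ (-3)) ⊗ (x ⊕ (-5/2)) ⊗ (x ⊕ (-5/2)) ⊗ (x ⊕ 1/2) ⊗ (x ⊕ 1/2) ⊗ (x ⊕ 7)
Answer: roots = -5 (mult 1), -3 (mult 2), -5/2 (mult 2), 1/2 (mult 2), 7 (mult 1)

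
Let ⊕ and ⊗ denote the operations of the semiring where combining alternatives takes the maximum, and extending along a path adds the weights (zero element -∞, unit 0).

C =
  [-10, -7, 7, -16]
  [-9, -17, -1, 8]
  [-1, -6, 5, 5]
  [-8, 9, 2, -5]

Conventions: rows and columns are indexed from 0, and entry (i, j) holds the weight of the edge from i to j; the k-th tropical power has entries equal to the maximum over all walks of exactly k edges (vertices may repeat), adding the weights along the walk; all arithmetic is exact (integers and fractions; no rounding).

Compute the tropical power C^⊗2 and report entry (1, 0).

C^⊗2:
  [6, 1, 12, 12]
  [0, 17, 10, 4]
  [4, 14, 10, 10]
  [1, 4, 8, 17]
Key observation: the optimum is the walk 1->3->0, with weight 8 + (-8) = 0.
Optimal value attained by: walk 1->3->0.
Answer: (C^⊗2)[1][0] = 0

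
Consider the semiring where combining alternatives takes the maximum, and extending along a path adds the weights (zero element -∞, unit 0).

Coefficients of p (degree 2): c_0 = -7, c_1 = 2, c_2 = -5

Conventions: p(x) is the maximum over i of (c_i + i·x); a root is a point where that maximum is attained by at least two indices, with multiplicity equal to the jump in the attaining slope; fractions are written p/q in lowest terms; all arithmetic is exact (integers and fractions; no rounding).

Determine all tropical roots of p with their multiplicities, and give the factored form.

hull edge (i=0, c=-7) to (i=1, c=2): slope 9, span 1
hull edge (i=1, c=2) to (i=2, c=-5): slope -7, span 1
Factored form: p(x) = -5 ⊗ (x ⊕ (-9)) ⊗ (x ⊕ 7)
Answer: roots = -9 (mult 1), 7 (mult 1)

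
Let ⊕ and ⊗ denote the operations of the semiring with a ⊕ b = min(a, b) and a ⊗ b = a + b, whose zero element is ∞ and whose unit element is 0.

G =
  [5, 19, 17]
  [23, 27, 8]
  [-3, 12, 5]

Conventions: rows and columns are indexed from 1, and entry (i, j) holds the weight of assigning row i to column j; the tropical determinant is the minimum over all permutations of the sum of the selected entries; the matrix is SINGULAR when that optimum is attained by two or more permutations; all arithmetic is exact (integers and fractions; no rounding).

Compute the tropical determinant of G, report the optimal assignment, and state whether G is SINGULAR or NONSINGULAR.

σ = (1, 2, 3): 5 + 27 + 5 = 37
σ = (1, 3, 2): 5 + 8 + 12 = 25
σ = (2, 1, 3): 19 + 23 + 5 = 47
σ = (2, 3, 1): 19 + 8 + (-3) = 24
σ = (3, 1, 2): 17 + 23 + 12 = 52
σ = (3, 2, 1): 17 + 27 + (-3) = 41
Optimal value attained by: σ = (2, 3, 1).
Answer: det⊕(G) = 24; verdict: NONSINGULAR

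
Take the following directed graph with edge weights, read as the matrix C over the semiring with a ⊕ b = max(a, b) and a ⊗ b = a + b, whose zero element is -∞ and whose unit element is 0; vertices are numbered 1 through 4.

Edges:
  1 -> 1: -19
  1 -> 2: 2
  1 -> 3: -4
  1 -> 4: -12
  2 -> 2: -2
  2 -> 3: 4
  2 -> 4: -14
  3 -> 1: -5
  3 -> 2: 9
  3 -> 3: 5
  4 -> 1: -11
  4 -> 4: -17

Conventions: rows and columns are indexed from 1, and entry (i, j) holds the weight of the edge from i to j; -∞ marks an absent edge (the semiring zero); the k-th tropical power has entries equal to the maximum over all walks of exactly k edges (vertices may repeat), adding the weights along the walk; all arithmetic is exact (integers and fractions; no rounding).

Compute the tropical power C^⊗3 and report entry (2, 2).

C^⊗2:
  [-9, 5, 6, -12]
  [-1, 13, 9, -16]
  [0, 14, 13, -5]
  [-28, -9, -15, -23]
C^⊗3:
  [1, 15, 11, -9]
  [4, 18, 17, -1]
  [8, 22, 18, 0]
  [-20, -6, -5, -23]
Key observation: the optimum is the walk 2->3->3->2, with weight 4 + 5 + 9 = 18.
Optimal value attained by: walk 2->3->3->2.
Answer: (C^⊗3)[2][2] = 18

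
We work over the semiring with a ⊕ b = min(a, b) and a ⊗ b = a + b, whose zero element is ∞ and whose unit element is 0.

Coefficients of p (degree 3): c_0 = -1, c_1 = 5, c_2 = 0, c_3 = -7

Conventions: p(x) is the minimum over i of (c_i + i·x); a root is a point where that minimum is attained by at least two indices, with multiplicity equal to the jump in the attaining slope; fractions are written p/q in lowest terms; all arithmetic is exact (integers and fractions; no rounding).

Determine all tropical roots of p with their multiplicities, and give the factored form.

hull edge (i=0, c=-1) to (i=3, c=-7): slope -2, span 3
Factored form: p(x) = -7 ⊗ (x ⊕ 2) ⊗ (x ⊕ 2) ⊗ (x ⊕ 2)
Answer: roots = 2 (mult 3)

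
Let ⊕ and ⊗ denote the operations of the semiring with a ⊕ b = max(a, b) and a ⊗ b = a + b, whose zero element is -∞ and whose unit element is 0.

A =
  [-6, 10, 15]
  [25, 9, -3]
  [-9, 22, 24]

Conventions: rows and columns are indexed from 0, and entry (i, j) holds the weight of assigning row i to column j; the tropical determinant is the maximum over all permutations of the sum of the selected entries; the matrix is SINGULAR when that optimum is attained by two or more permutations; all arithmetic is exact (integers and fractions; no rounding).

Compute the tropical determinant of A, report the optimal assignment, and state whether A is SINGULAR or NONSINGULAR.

σ = (0, 1, 2): (-6) + 9 + 24 = 27
σ = (0, 2, 1): (-6) + (-3) + 22 = 13
σ = (1, 0, 2): 10 + 25 + 24 = 59
σ = (1, 2, 0): 10 + (-3) + (-9) = -2
σ = (2, 0, 1): 15 + 25 + 22 = 62
σ = (2, 1, 0): 15 + 9 + (-9) = 15
Optimal value attained by: σ = (2, 0, 1).
Answer: det⊕(A) = 62; verdict: NONSINGULAR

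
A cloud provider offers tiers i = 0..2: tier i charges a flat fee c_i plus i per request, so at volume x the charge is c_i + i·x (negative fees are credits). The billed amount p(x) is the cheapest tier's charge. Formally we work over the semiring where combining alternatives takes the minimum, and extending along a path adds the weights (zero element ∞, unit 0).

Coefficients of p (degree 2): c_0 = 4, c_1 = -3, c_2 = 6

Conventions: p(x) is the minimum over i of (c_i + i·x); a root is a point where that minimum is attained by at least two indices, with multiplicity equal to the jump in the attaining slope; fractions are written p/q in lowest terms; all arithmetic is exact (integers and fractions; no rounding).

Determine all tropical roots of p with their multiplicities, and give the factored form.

hull edge (i=0, c=4) to (i=1, c=-3): slope -7, span 1
hull edge (i=1, c=-3) to (i=2, c=6): slope 9, span 1
Factored form: p(x) = 6 ⊗ (x ⊕ (-9)) ⊗ (x ⊕ 7)
Answer: roots = -9 (mult 1), 7 (mult 1)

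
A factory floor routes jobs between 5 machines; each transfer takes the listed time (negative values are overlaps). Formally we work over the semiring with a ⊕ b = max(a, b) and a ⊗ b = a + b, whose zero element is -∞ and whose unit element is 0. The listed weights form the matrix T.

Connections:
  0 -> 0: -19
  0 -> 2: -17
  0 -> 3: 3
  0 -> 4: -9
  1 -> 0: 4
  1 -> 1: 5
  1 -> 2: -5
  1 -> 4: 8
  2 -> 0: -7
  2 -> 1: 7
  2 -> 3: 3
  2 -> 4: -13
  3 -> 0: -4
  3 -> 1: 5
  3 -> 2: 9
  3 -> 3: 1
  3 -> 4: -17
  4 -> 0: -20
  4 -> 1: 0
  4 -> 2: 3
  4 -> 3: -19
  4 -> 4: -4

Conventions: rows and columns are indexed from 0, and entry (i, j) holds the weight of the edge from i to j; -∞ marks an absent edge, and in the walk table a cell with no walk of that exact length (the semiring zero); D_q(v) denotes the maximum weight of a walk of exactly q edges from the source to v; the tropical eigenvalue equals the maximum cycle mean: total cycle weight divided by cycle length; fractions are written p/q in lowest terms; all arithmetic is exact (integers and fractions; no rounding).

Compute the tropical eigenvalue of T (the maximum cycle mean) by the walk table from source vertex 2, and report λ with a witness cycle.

q=0: [-∞, -∞, 0, -∞, -∞]
q=1: [-7, 7, -∞, 3, -13]
q=2: [11, 12, 12, 4, 15]
q=3: [16, 19, 18, 15, 20]
q=4: [23, 25, 24, 21, 27]
q=5: [29, 31, 30, 27, 33]
Optimal cycle mean attained by: cycle 1->4->2->1, total 8 + 3 + 7, length 3.
Answer: λ = 6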